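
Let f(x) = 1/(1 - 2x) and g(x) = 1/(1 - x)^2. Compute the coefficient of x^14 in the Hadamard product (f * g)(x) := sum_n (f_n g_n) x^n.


f has coefficients f_k = 2^k. For g = 1/(1 - x)^2 the coefficient is g_k = C(k + 1, 1) = k + 1. The Hadamard coefficient is (f * g)_k = 2^k * (k + 1).
For k = 14: 2^14 * 15 = 16384 * 15 = 245760.

245760


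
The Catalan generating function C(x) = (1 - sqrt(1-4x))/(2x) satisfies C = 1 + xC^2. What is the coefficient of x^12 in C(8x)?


Substituting x -> 8x scales the n-th coefficient by 8^n, so [x^12] C(8x) = 8^12 * C_12.
C_12 = C(2*12, 12)/(13) = 2704156/13 = 208012.
So 8^12 * 208012 = 68719476736 * 208012 = 14294475794808832.

14294475794808832


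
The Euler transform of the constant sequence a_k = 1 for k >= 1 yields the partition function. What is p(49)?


The Euler transform converts the sequence a_k = 1 into the number of integer partitions.
Using the recurrence or dynamic programming:
p(49) = 173525

173525


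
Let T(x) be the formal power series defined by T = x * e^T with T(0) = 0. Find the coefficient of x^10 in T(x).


Apply the Lagrange inversion formula: if T = x * phi(T) with phi(t) = e^t, then
[x^n] T = (1/n) [t^(n-1)] phi(t)^n = (1/n) [t^(n-1)] e^(n t) = (1/n) * n^(n-1) / (n-1)! = n^(n-1) / n!.
When c = 1 this is the Cayley count of rooted labeled trees on n vertices, divided by n!.
For n = 10: 10^9 / 10! = 1000000000/3628800 = 156250/567.

156250/567


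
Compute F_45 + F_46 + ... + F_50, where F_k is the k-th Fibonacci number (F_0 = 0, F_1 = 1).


Use the identity sum_{k=0}^{N} F_k = F_{N+2} - 1 (which follows from F_{k+2} - F_{k+1} = F_k). Then
sum_{k=45}^{50} F_k = (F_{52} - 1) - (F_{46} - 1) = F_{52} - F_{46}.
Computing: F_{52} = 32951280099, F_{46} = 1836311903, so
Sum = 32951280099 - 1836311903 = 31114968196.

31114968196


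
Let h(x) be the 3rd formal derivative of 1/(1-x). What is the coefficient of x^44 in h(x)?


Differentiating 3 times: d^3/dx^3 [1/(1-x)] = 3!/(1-x)^4.
The expansion 1/(1-x)^4 = sum_{k>=0} C(k+3, 3) x^k, so the coefficient of x^n in 3!/(1-x)^4 is 3! * C(n+3, 3).
For n = 44: 6 * C(47, 3) = 6 * 16215 = 97290

97290


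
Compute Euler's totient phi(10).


phi(n) counts integers in [1, n] coprime to n. Using the multiplicative formula phi(n) = n * prod_{p | n} (1 - 1/p):
10 = 2 * 5, so
phi(10) = 10 * (1 - 1/2) * (1 - 1/5) = 4.

4


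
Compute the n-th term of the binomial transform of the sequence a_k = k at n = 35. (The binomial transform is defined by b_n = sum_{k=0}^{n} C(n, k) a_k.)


With a_k = k, b_n = sum_{k=0}^{n} C(n, k) k. Using k * C(n, k) = n * C(n-1, k-1) gives b_n = n * sum_{k>=1} C(n-1, k-1) = n * 2^(n-1).
For n = 35: 35 * 2^34 = 35 * 17179869184 = 601295421440.

601295421440


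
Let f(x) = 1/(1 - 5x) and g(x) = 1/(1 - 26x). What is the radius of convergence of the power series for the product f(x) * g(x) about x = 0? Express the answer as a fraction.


The radius of 1/(1 - 5x) is 1/5 (nearest singularity at x = 1/5), and the radius of 1/(1 - 26x) is 1/26.
The product f(x)*g(x) = 1/((1 - 5x)(1 - 26x)) has singularities at both 1/5 and 1/26, so its radius of convergence is the distance to the nearest one:
min(1/5, 1/26) = 1/26.

1/26


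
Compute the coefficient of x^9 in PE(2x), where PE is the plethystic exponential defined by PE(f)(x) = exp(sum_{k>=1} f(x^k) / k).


With f(x) = 2x, the exponent is sum_{k>=1} 2 x^k / k = 2 * (-ln(1 - x)). Exponentiating:
PE(2x) = exp(-2 ln(1 - x)) = 1/(1 - x)^2.
By the negative binomial expansion, [x^n] 1/(1 - x)^2 = C(n + 1, 1).
For n = 9: C(10, 1) = 10.

10


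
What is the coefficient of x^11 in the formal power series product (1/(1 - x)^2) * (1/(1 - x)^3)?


Combine the factors: (1/(1 - x)^2) * (1/(1 - x)^3) = 1/(1 - x)^5.
Then use 1/(1 - x)^r = sum_{k>=0} C(k + r - 1, r - 1) x^k with r = 5 and k = 11:
C(15, 4) = 1365.

1365


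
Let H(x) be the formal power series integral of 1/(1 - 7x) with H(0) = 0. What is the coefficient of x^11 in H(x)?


1/(1 - 7x) = sum_{k>=0} 7^k x^k. Integrating termwise with H(0) = 0:
H(x) = sum_{k>=0} 7^k x^(k+1) / (k+1) = sum_{m>=1} 7^(m-1) x^m / m.
For m = 11: 7^10/11 = 282475249/11 = 282475249/11.

282475249/11


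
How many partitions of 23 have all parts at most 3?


Using the generating function (1-x)^(-1)(1-x^2)^(-1)(1-x^3)^(-1),
the coefficient of x^23 counts these restricted partitions.
Result = 56

56


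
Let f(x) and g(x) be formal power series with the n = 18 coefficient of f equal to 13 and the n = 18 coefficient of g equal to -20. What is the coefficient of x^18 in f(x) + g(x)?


Addition of formal power series is termwise.
The coefficient of x^18 in f + g = 13 + -20
= -7

-7


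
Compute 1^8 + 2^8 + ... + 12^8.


This power sum has a closed form given by Faulhaber's formula
sum_{k=1}^{m} k^p = (1 / (p + 1)) * sum_{j=0}^{p} C(p + 1, j) B_j m^(p + 1 - j),
but for small m direct computation is fastest:
1 + 256 + 6561 + 65536 + 390625 + 1679616 + 5764801 + 16777216 + 43046721 + 100000000 + 214358881 + 429981696 = 812071910.

812071910


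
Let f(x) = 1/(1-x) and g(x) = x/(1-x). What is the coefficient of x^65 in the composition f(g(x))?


First simplify the composition: f(g(x)) = 1/(1 - x/(1-x)) = (1-x)/((1-x) - x) = (1-x)/(1-2x).
Now extract the coefficient. Write (1-x)/(1-2x) = 1/(1-2x) - x/(1-2x).
The coefficient of x^n in 1/(1-2x) is 2^n, and in x/(1-2x) is 2^(n-1) (for n >= 1).
So the coefficient of x^65 is 2^65 - 2^64 = 36893488147419103232 - 18446744073709551616 = 18446744073709551616.

18446744073709551616


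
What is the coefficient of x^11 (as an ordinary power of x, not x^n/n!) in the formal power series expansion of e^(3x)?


The exponential series is e^y = sum_{k>=0} y^k / k!. Substituting y = 3x gives
e^(3x) = sum_{k>=0} 3^k x^k / k!.
So the coefficient of x^n is a^n/n! with a = 3, n = 11:
3^11 / 11! = 177147/39916800 = 2187/492800

2187/492800


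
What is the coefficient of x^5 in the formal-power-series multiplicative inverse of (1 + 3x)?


The inverse is 1/(1 + 3x). Apply the geometric identity 1/(1 - y) = sum_{k>=0} y^k with y = -3x:
1/(1 + 3x) = sum_{k>=0} (-3)^k x^k.
So the coefficient of x^5 is (-3)^5 = -243.

-243


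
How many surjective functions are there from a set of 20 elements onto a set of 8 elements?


By inclusion-exclusion on which target elements are missed, the number of surjections from an n-set onto a k-set is
surj(n, k) = sum_{j=0}^{k} (-1)^j C(k, j) (k - j)^n.
Equivalently surj(n, k) = k! * S(n, k), where S(n, k) is the Stirling number of the second kind.
For n = 20, k = 8:
S(20, 8) = 15170932662679, so
surj = 8! * 15170932662679 = 40320 * 15170932662679 = 611692004959217280.

611692004959217280


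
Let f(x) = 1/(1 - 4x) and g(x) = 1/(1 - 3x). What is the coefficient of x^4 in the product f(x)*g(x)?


The coefficient of x^n in f*g is the Cauchy product: sum_{k=0}^{n} a^k * b^(n-k).
With a=4, b=3, n=4:
sum_{k=0}^{4} 4^k * 3^(4-k)
= 781

781


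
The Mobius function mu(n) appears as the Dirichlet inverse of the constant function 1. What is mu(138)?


138 = 2 * 3 * 23 (all distinct primes).
mu(138) = (-1)^3 = -1

-1


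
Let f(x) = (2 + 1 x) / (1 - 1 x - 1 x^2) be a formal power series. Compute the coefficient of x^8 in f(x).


Write f(x) = sum_{k>=0} a_k x^k. Multiplying both sides by 1 - 1 x - 1 x^2 gives
(1 - 1 x - 1 x^2) sum_{k>=0} a_k x^k = 2 + 1 x.
Matching coefficients:
 x^0: a_0 = 2
 x^1: a_1 - 1 a_0 = 1  =>  a_1 = 1*2 + 1 = 3
 x^k (k >= 2): a_k = 1 a_{k-1} + 1 a_{k-2}.
Iterating: a_2 = 5, a_3 = 8, a_4 = 13, a_5 = 21, a_6 = 34, a_7 = 55, a_8 = 89.
So the coefficient of x^8 is 89.

89


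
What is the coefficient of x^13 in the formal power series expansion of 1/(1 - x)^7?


The negative binomial / multiset identity is
1/(1 - x)^r = sum_{k>=0} C(k + r - 1, r - 1) x^k.
Here r = 7 and k = 13, so the coefficient is
C(13 + 6, 6) = C(19, 6)
= 27132

27132


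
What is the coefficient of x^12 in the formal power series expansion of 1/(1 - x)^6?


The expansion 1/(1 - x)^r = sum_{k>=0} C(k + r - 1, r - 1) x^k follows from the multiset / negative-binomial theorem (or from repeated differentiation of the geometric series).
For r = 6 and k = 12:
C(17, 5) = 355687428096000 / (120 * 479001600) = 6188.

6188


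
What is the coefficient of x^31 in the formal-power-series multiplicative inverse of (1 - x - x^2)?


Let the inverse be f(x) = sum_{k>=0} a_k x^k. From f(x) * (1 - x - x^2) = 1 and matching coefficients:
 x^0: a_0 = 1.
 x^1: a_1 - a_0 = 0, so a_1 = 1.
 x^k (k >= 2): a_k - a_{k-1} - a_{k-2} = 0, i.e. a_k = a_{k-1} + a_{k-2}.
This is the Fibonacci-type recurrence shifted so that a_0 = a_1 = 1.
Iterating: a_0=1, a_1=1, a_2=2, a_3=3, a_4=5, a_5=8, a_6=13, a_7=21, a_8=34, a_9=55, ...
a_31 = 2178309.

2178309


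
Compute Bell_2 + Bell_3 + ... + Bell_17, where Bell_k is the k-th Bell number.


Recall Bell_k counts set partitions of a k-set (with Bell_0 = 1 by convention).
Bell_2 through Bell_17: 2, 5, 15, 52, 203, 877, 4140, 21147, 115975, 678570, 4213597, 27644437, 190899322, 1382958545, 10480142147, 82864869804
Sum = 2 + 5 + 15 + 52 + 203 + 877 + 4140 + 21147 + 115975 + 678570 + 4213597 + 27644437 + 190899322 + 1382958545 + 10480142147 + 82864869804 = 94951548838.

94951548838


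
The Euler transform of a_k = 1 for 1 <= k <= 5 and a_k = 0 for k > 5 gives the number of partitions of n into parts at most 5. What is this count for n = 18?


Partitions of 18 into parts at most 5:
Using generating function (1-x)^(-1)(1-x^2)^(-1)...(1-x^5)^(-1),
the coefficient of x^18 = 141

141


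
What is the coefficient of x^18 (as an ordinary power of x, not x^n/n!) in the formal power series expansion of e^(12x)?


The exponential series is e^y = sum_{k>=0} y^k / k!. Substituting y = 12x gives
e^(12x) = sum_{k>=0} 12^k x^k / k!.
So the coefficient of x^n is a^n/n! with a = 12, n = 18:
12^18 / 18! = 26623333280885243904/6402373705728000 = 61917364224/14889875

61917364224/14889875


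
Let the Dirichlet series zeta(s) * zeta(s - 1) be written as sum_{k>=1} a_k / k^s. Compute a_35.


Convolution gives a_k = sum_{d | k} d * 1 = sum_{d | k} d = sigma(k), the sum of positive divisors of k.
For k = 35, the divisors are 1, 5, 7, 35, so
sigma(35) = 1 + 5 + 7 + 35 = 48.

48


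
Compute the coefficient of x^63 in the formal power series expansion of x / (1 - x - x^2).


Let f(x) = sum_{k>=0} a_k x^k. Multiplying f(x) * (1 - x - x^2) = x and matching coefficients gives a_0 = 0, a_1 = 1, and a_k = a_{k-1} + a_{k-2} for k >= 2. These are the Fibonacci numbers F_k.
Iterating from F_0 = 0, F_1 = 1:
F_0=0, F_1=1, F_2=1, F_3=2, F_4=3, F_5=5, F_6=8, F_7=13, F_8=21, F_9=34, ...
F_63 = 6557470319842.

6557470319842


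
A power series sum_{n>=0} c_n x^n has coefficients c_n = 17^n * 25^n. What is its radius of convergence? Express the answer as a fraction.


By the root test (Cauchy-Hadamard), the radius is R = 1 / limsup_n |c_n|^(1/n).
Here |c_n|^(1/n) = (17^n * 25^n)^(1/n) = 17 * 25 = 425 for all n.
So R = 1/425 = 1/425.

1/425


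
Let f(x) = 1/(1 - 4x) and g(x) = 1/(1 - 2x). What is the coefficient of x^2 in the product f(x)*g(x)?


The coefficient of x^n in f*g is the Cauchy product: sum_{k=0}^{n} a^k * b^(n-k).
With a=4, b=2, n=2:
sum_{k=0}^{2} 4^k * 2^(2-k)
= 28

28


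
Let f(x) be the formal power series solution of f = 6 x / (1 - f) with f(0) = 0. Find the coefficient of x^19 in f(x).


Apply Lagrange inversion: f = 6 x * phi(f) with phi(t) = 1/(1 - t), so
[x^n] f = 6^n * (1/n) [t^(n-1)] phi(t)^n = 6^n * (1/n) [t^(n-1)] (1 - t)^(-n) = 6^n * (1/n) C(2n - 2, n - 1) = 6^n * C_{n-1}.
For n = 19: C_18 = C(36, 18) / 19 = 9075135300/19 = 477638700.
With the 6^19 = 609359740010496 factor, the coefficient is 609359740010496 * 477638700 = 291053794050951295795200.

291053794050951295795200


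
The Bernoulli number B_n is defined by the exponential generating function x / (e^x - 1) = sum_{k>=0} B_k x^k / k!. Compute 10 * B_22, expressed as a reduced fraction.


Bernoulli numbers can also be computed recursively via B_0 = 1 and sum_{j=0}^{m} C(m+1, j) B_j = 0 for m >= 1. Odd-index Bernoulli numbers vanish for k >= 3.
Computing B_22 = 854513/138, so 10 * B_22 = 10 * 854513/138 = 4272565/69.

4272565/69


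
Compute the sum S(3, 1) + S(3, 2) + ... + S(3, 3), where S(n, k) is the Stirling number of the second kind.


By definition, S(n, k) counts partitions of an n-set into exactly k nonempty blocks.
Computing row n = 3 for k = 1..3:
S(3, k): 1, 3, 1
Sum = 5. (This equals Bell_3 since the sum runs over all k.)

5


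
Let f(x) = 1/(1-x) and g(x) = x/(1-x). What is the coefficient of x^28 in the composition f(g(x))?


First simplify the composition: f(g(x)) = 1/(1 - x/(1-x)) = (1-x)/((1-x) - x) = (1-x)/(1-2x).
Now extract the coefficient. Write (1-x)/(1-2x) = 1/(1-2x) - x/(1-2x).
The coefficient of x^n in 1/(1-2x) is 2^n, and in x/(1-2x) is 2^(n-1) (for n >= 1).
So the coefficient of x^28 is 2^28 - 2^27 = 268435456 - 134217728 = 134217728.

134217728


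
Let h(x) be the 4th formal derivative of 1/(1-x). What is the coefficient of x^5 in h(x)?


Differentiating 4 times: d^4/dx^4 [1/(1-x)] = 4!/(1-x)^5.
The expansion 1/(1-x)^5 = sum_{k>=0} C(k+4, 4) x^k, so the coefficient of x^n in 4!/(1-x)^5 is 4! * C(n+4, 4).
For n = 5: 24 * C(9, 4) = 24 * 126 = 3024

3024


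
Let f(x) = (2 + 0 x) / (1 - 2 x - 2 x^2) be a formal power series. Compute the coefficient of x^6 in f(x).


Write f(x) = sum_{k>=0} a_k x^k. Multiplying both sides by 1 - 2 x - 2 x^2 gives
(1 - 2 x - 2 x^2) sum_{k>=0} a_k x^k = 2 + 0 x.
Matching coefficients:
 x^0: a_0 = 2
 x^1: a_1 - 2 a_0 = 0  =>  a_1 = 2*2 + 0 = 4
 x^k (k >= 2): a_k = 2 a_{k-1} + 2 a_{k-2}.
Iterating: a_2 = 12, a_3 = 32, a_4 = 88, a_5 = 240, a_6 = 656.
So the coefficient of x^6 is 656.

656


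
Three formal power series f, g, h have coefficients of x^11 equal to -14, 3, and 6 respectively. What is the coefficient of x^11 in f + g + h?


Series addition is componentwise:
-14 + 3 + 6
= -5

-5


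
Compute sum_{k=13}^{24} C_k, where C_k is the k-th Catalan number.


C_13 through C_24: 742900, 2674440, 9694845, 35357670, 129644790, 477638700, 1767263190, 6564120420, 24466267020, 91482563640, 343059613650, 1289904147324
Sum = 742900 + 2674440 + 9694845 + 35357670 + 129644790 + 477638700 + 1767263190 + 6564120420 + 24466267020 + 91482563640 + 343059613650 + 1289904147324
= 1757899728589

1757899728589


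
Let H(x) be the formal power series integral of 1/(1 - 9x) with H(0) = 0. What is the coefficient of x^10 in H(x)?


1/(1 - 9x) = sum_{k>=0} 9^k x^k. Integrating termwise with H(0) = 0:
H(x) = sum_{k>=0} 9^k x^(k+1) / (k+1) = sum_{m>=1} 9^(m-1) x^m / m.
For m = 10: 9^9/10 = 387420489/10 = 387420489/10.

387420489/10


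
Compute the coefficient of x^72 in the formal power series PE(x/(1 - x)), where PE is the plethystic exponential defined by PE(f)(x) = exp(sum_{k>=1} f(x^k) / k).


For f(x) = x/(1 - x) we have
sum_{k>=1} f(x^k) / k = sum_{k>=1} (1/k) * x^k / (1 - x^k) = sum_{k, m >= 1} x^(k m) / k,
which after exponentiating simplifies to
PE(x/(1 - x)) = prod_{k>=1} 1 / (1 - x^k).
This is the generating function for the partition function p(n), so the coefficient of x^72 is p(72).
Computing p(72) by dynamic programming over parts 1, 2, ..., 72: p(72) = 5392783.

5392783


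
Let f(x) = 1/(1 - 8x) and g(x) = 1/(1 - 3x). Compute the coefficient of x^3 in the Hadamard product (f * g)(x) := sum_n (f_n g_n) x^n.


f has coefficients f_k = 8^k and g has coefficients g_k = 3^k, so the Hadamard product has coefficient (f*g)_k = 8^k * 3^k = 24^k.
For k = 3: 24^3 = 13824.

13824


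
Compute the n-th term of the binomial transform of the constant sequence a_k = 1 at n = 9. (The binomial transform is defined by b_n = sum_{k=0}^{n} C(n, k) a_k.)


With a_k = 1 for all k, b_n = sum_{k=0}^{n} C(n, k) = 2^n by the binomial theorem.
For n = 9: 2^9 = 512.

512


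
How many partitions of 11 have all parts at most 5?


Using the generating function (1-x)^(-1)(1-x^2)^(-1)...(1-x^5)^(-1),
the coefficient of x^11 counts these restricted partitions.
Result = 37

37


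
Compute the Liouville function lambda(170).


The Liouville function is lambda(k) = (-1)^Omega(k), where Omega(k) counts the prime factors of k with multiplicity.
Factoring: 170 = 2 * 5 * 17, so Omega(170) = 3.
lambda(170) = (-1)^3 = -1.

-1


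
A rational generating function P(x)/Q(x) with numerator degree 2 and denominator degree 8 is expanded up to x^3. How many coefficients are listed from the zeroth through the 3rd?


Expanding up to x^3 gives the coefficients for x^0, x^1, ..., x^3.
That is 3 + 1 = 4 coefficients in total.

4


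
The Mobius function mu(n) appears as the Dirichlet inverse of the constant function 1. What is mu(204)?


204 has a squared prime factor, so mu(204) = 0.
Factorization reveals a repeated prime.

0


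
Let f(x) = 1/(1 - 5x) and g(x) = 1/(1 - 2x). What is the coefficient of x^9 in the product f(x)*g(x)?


The coefficient of x^n in f*g is the Cauchy product: sum_{k=0}^{n} a^k * b^(n-k).
With a=5, b=2, n=9:
sum_{k=0}^{9} 5^k * 2^(9-k)
= 3254867

3254867


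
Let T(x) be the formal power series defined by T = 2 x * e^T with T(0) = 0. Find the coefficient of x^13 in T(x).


Apply the Lagrange inversion formula: if T = 2 x * phi(T) with phi(t) = e^t, then
[x^n] T = 2^n * (1/n) [t^(n-1)] phi(t)^n = 2^n * (1/n) [t^(n-1)] e^(n t) = 2^n * (1/n) * n^(n-1) / (n-1)! = 2^n * n^(n-1) / n!.
When c = 1 this is the Cayley count of rooted labeled trees on n vertices, divided by n!.
For n = 13: 2^13 * 13^12 / 13! = 8192 * 23298085122481/6227020800 = 14337283152296/467775.

14337283152296/467775


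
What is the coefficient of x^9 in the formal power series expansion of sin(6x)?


The Maclaurin series is sin(t) = sum_{k>=0} (-1)^k t^(2k+1) / (2k+1)!, so substituting t = 6x, only odd powers of x are nonzero, with coefficient of x^(2k+1) equal to (-1)^k 6^(2k+1) / (2k+1)!.
Write 9 = 2*4 + 1, giving the coefficient (-1)^4 * 6^9 / 9! = 10077696/362880 = 972/35.

972/35


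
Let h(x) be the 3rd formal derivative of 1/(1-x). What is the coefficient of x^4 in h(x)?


Differentiating 3 times: d^3/dx^3 [1/(1-x)] = 3!/(1-x)^4.
The expansion 1/(1-x)^4 = sum_{k>=0} C(k+3, 3) x^k, so the coefficient of x^n in 3!/(1-x)^4 is 3! * C(n+3, 3).
For n = 4: 6 * C(7, 3) = 6 * 35 = 210

210


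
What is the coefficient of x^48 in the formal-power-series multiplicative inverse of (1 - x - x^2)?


Let the inverse be f(x) = sum_{k>=0} a_k x^k. From f(x) * (1 - x - x^2) = 1 and matching coefficients:
 x^0: a_0 = 1.
 x^1: a_1 - a_0 = 0, so a_1 = 1.
 x^k (k >= 2): a_k - a_{k-1} - a_{k-2} = 0, i.e. a_k = a_{k-1} + a_{k-2}.
This is the Fibonacci-type recurrence shifted so that a_0 = a_1 = 1.
Iterating: a_0=1, a_1=1, a_2=2, a_3=3, a_4=5, a_5=8, a_6=13, a_7=21, a_8=34, a_9=55, ...
a_48 = 7778742049.

7778742049


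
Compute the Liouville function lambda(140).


The Liouville function is lambda(k) = (-1)^Omega(k), where Omega(k) counts the prime factors of k with multiplicity.
Factoring: 140 = 2 * 2 * 5 * 7, so Omega(140) = 4.
lambda(140) = (-1)^4 = 1.

1


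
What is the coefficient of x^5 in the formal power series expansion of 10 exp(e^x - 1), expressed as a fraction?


exp(e^x - 1) is the exponential generating function for the Bell numbers Bell_k: exp(e^x - 1) = sum_{k>=0} Bell_k x^k / k!.
So the coefficient of x^5 in 10 exp(e^x - 1) is 10 Bell_5 / 5!.
Computing: Bell_5 = 52 and 5! = 120, giving
10 * 52/120 = 13/3.

13/3


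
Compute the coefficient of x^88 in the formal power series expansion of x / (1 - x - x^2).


Let f(x) = sum_{k>=0} a_k x^k. Multiplying f(x) * (1 - x - x^2) = x and matching coefficients gives a_0 = 0, a_1 = 1, and a_k = a_{k-1} + a_{k-2} for k >= 2. These are the Fibonacci numbers F_k.
Iterating from F_0 = 0, F_1 = 1:
F_0=0, F_1=1, F_2=1, F_3=2, F_4=3, F_5=5, F_6=8, F_7=13, F_8=21, F_9=34, ...
F_88 = 1100087778366101931.

1100087778366101931


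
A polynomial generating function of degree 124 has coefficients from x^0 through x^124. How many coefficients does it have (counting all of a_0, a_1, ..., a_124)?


A polynomial of degree 124 takes the form a_0 + a_1 x + ... + a_124 x^124.
The number of coefficients is 124 + 1 = 125.

125


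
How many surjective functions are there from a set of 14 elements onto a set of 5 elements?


By inclusion-exclusion on which target elements are missed, the number of surjections from an n-set onto a k-set is
surj(n, k) = sum_{j=0}^{k} (-1)^j C(k, j) (k - j)^n.
Equivalently surj(n, k) = k! * S(n, k), where S(n, k) is the Stirling number of the second kind.
For n = 14, k = 5:
S(14, 5) = 40075035, so
surj = 5! * 40075035 = 120 * 40075035 = 4809004200.

4809004200


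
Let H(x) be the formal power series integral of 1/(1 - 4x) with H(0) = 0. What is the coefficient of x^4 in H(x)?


1/(1 - 4x) = sum_{k>=0} 4^k x^k. Integrating termwise with H(0) = 0:
H(x) = sum_{k>=0} 4^k x^(k+1) / (k+1) = sum_{m>=1} 4^(m-1) x^m / m.
For m = 4: 4^3/4 = 64/4 = 16.

16


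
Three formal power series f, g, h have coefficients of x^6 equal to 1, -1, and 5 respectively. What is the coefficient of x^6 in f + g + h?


Series addition is componentwise:
1 + -1 + 5
= 5

5


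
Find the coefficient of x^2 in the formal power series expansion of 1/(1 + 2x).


Write 1/(1 + c x) = 1/(1 - (-c) x) and apply the geometric-series identity
1/(1 - y) = sum_{k>=0} y^k to get 1/(1 + c x) = sum_{k>=0} (-c)^k x^k.
So the coefficient of x^k is (-c)^k = (-1)^k * c^k.
Here c = 2 and k = 2:
(-2)^2 = 1 * 4 = 4

4


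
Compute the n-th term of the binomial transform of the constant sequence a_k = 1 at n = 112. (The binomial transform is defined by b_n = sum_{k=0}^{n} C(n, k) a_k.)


With a_k = 1 for all k, b_n = sum_{k=0}^{n} C(n, k) = 2^n by the binomial theorem.
For n = 112: 2^112 = 5192296858534827628530496329220096.

5192296858534827628530496329220096


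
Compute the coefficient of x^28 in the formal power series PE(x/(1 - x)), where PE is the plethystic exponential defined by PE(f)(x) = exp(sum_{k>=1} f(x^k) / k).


For f(x) = x/(1 - x) we have
sum_{k>=1} f(x^k) / k = sum_{k>=1} (1/k) * x^k / (1 - x^k) = sum_{k, m >= 1} x^(k m) / k,
which after exponentiating simplifies to
PE(x/(1 - x)) = prod_{k>=1} 1 / (1 - x^k).
This is the generating function for the partition function p(n), so the coefficient of x^28 is p(28).
Computing p(28) by dynamic programming over parts 1, 2, ..., 28: p(28) = 3718.

3718


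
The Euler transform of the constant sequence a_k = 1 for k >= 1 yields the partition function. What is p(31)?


The Euler transform converts the sequence a_k = 1 into the number of integer partitions.
Using the recurrence or dynamic programming:
p(31) = 6842

6842


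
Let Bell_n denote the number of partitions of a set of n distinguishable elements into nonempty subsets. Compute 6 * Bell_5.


Bell_5 can be computed from the Bell triangle or from Dobinski's identity Bell_n = (1/e) * sum_{k>=0} k^n / k!.
Computing Bell_5 = 52.
Then 6 * 52 = 312.

312


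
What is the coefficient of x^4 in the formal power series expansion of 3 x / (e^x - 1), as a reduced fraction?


The exponential generating function for Bernoulli numbers is
x / (e^x - 1) = sum_{k>=0} B_k x^k / k!.
So the coefficient of x^4 in 3 x / (e^x - 1) is 3 B_4 / 4!.
Computing: B_4 = -1/30, 4! = 24, giving
3 * -1/30 / 24 = -1/240.

-1/240


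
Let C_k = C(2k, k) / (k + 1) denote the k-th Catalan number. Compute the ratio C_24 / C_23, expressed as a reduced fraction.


Using C_k = (2k)! / (k! (k+1)!), the ratio C_{k+1}/C_k simplifies to
C_{k+1}/C_k = [(2k+2)! / ((k+1)! (k+2)!)] * [k! (k+1)! / (2k)!]
 = (2k+2)(2k+1) / ((k+1)(k+2)) = 2(2k+1) / (k+2).
For k = 23: 2(2*23 + 1) / (23 + 2) = 94/25 = 94/25.

94/25


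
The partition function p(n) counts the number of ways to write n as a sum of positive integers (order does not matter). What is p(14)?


Using the generating function prod_{k>=1} 1/(1-x^k), we compute p(14).
By dynamic programming over parts 1 through 14:
p(14) = 135

135


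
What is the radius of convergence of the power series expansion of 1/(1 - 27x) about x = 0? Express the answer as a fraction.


Expanding 1/(1 - 27x) = sum_{k>=0} 27^k x^k, the series converges when |27x| < 1, i.e., |x| < 1/27.
So the radius of convergence is 1/27 = 1/27.

1/27


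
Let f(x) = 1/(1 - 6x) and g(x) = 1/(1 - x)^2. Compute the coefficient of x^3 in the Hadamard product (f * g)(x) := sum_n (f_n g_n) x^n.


f has coefficients f_k = 6^k. For g = 1/(1 - x)^2 the coefficient is g_k = C(k + 1, 1) = k + 1. The Hadamard coefficient is (f * g)_k = 6^k * (k + 1).
For k = 3: 6^3 * 4 = 216 * 4 = 864.

864


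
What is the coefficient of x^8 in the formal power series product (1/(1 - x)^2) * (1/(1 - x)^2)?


Combine the factors: (1/(1 - x)^2) * (1/(1 - x)^2) = 1/(1 - x)^4.
Then use 1/(1 - x)^r = sum_{k>=0} C(k + r - 1, r - 1) x^k with r = 4 and k = 8:
C(11, 3) = 165.

165


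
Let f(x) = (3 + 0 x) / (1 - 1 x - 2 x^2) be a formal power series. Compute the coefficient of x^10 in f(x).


Write f(x) = sum_{k>=0} a_k x^k. Multiplying both sides by 1 - 1 x - 2 x^2 gives
(1 - 1 x - 2 x^2) sum_{k>=0} a_k x^k = 3 + 0 x.
Matching coefficients:
 x^0: a_0 = 3
 x^1: a_1 - 1 a_0 = 0  =>  a_1 = 1*3 + 0 = 3
 x^k (k >= 2): a_k = 1 a_{k-1} + 2 a_{k-2}.
Iterating: a_2 = 9, a_3 = 15, a_4 = 33, a_5 = 63, a_6 = 129, a_7 = 255, a_8 = 513, a_9 = 1023, a_10 = 2049.
So the coefficient of x^10 is 2049.

2049


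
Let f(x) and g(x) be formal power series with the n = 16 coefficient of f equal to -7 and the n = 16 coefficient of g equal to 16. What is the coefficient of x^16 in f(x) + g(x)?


Addition of formal power series is termwise.
The coefficient of x^16 in f + g = -7 + 16
= 9

9


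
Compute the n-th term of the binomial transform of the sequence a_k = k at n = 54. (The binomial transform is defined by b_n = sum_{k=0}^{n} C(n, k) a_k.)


With a_k = k, b_n = sum_{k=0}^{n} C(n, k) k. Using k * C(n, k) = n * C(n-1, k-1) gives b_n = n * sum_{k>=1} C(n-1, k-1) = n * 2^(n-1).
For n = 54: 54 * 2^53 = 54 * 9007199254740992 = 486388759756013568.

486388759756013568


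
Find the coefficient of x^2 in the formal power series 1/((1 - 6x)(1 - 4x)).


By partial fractions or Cauchy convolution:
The coefficient equals sum_{k=0}^{2} 6^k * 4^(2-k).
= 76

76


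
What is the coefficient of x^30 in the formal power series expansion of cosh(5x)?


The Maclaurin series is cosh(t) = sum_{m>=0} t^(2m) / (2m)!, so substituting t = 5x, only even powers of x are nonzero, with coefficient of x^(2m) equal to 5^(2m) / (2m)!.
For x^30 the coefficient is 5^30/30! = 931322574615478515625/265252859812191058636308480000000 = 11920928955078125/3395236605596045550544748544.

11920928955078125/3395236605596045550544748544


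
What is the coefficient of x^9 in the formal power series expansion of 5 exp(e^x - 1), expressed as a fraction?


exp(e^x - 1) is the exponential generating function for the Bell numbers Bell_k: exp(e^x - 1) = sum_{k>=0} Bell_k x^k / k!.
So the coefficient of x^9 in 5 exp(e^x - 1) is 5 Bell_9 / 9!.
Computing: Bell_9 = 21147 and 9! = 362880, giving
5 * 21147/362880 = 1007/3456.

1007/3456


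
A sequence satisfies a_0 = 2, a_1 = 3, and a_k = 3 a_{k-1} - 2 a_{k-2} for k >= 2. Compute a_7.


The characteristic equation is t^2 - 3 t + 2 = 0, with roots r_1 = 2 and r_2 = 1 (so c_1 = r_1 + r_2, c_2 = -r_1 r_2 as required).
One can use the closed form a_n = A r_1^n + B r_2^n, but direct iteration is more reliable:
a_0 = 2, a_1 = 3, a_2 = 5, a_3 = 9, a_4 = 17, a_5 = 33, a_6 = 65, a_7 = 129.
So a_7 = 129.

129


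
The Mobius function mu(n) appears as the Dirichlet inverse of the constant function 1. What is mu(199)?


199 = 199 (all distinct primes).
mu(199) = (-1)^1 = -1

-1


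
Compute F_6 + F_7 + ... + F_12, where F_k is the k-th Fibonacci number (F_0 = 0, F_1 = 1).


Use the identity sum_{k=0}^{N} F_k = F_{N+2} - 1 (which follows from F_{k+2} - F_{k+1} = F_k). Then
sum_{k=6}^{12} F_k = (F_{14} - 1) - (F_{7} - 1) = F_{14} - F_{7}.
Computing: F_{14} = 377, F_{7} = 13, so
Sum = 377 - 13 = 364.

364


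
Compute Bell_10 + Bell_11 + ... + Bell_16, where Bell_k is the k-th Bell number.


Recall Bell_k counts set partitions of a k-set (with Bell_0 = 1 by convention).
Bell_10 through Bell_16: 115975, 678570, 4213597, 27644437, 190899322, 1382958545, 10480142147
Sum = 115975 + 678570 + 4213597 + 27644437 + 190899322 + 1382958545 + 10480142147 = 12086652593.

12086652593


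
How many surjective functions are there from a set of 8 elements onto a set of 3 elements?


By inclusion-exclusion on which target elements are missed, the number of surjections from an n-set onto a k-set is
surj(n, k) = sum_{j=0}^{k} (-1)^j C(k, j) (k - j)^n.
Equivalently surj(n, k) = k! * S(n, k), where S(n, k) is the Stirling number of the second kind.
For n = 8, k = 3:
S(8, 3) = 966, so
surj = 3! * 966 = 6 * 966 = 5796.

5796


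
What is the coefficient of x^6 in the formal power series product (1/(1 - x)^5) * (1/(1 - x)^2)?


Combine the factors: (1/(1 - x)^5) * (1/(1 - x)^2) = 1/(1 - x)^7.
Then use 1/(1 - x)^r = sum_{k>=0} C(k + r - 1, r - 1) x^k with r = 7 and k = 6:
C(12, 6) = 924.

924


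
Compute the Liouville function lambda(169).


The Liouville function is lambda(k) = (-1)^Omega(k), where Omega(k) counts the prime factors of k with multiplicity.
Factoring: 169 = 13 * 13, so Omega(169) = 2.
lambda(169) = (-1)^2 = 1.

1


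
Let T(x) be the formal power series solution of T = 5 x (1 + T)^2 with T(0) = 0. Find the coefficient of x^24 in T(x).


Apply the Lagrange inversion formula: if T = 5 x * phi(T) with phi(t) = (1 + t)^2, then [x^n] T = 5^n * (1/n) [t^(n-1)] phi(t)^n = 5^n * (1/n) [t^(n-1)] (1 + t)^(2n) = 5^n * (1/n) C(2n, n-1).
Using the identity C(2n, n-1) = C(2n, n) * n / (n+1), the unscaled factor equals C(2n, n) / (n+1) = C_n, the n-th Catalan number.
For n = 24: C_24 = C(48, 24) / 25 = 32247603683100/25 = 1289904147324.
With the 5^24 = 59604644775390625 factor, the coefficient is 59604644775390625 * 1289904147324 = 76884278495550155639648437500.

76884278495550155639648437500


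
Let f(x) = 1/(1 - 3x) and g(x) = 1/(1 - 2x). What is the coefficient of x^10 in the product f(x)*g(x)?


The coefficient of x^n in f*g is the Cauchy product: sum_{k=0}^{n} a^k * b^(n-k).
With a=3, b=2, n=10:
sum_{k=0}^{10} 3^k * 2^(10-k)
= 175099

175099


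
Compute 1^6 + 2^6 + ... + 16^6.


This power sum has a closed form given by Faulhaber's formula
sum_{k=1}^{m} k^p = (1 / (p + 1)) * sum_{j=0}^{p} C(p + 1, j) B_j m^(p + 1 - j),
but for small m direct computation is fastest:
1 + 64 + 729 + 4096 + 15625 + 46656 + 117649 + 262144 + 531441 + 1000000 + 1771561 + 2985984 + 4826809 + 7529536 + 11390625 + 16777216 = 47260136.

47260136


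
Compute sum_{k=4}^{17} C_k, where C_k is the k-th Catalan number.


C_4 through C_17: 14, 42, 132, 429, 1430, 4862, 16796, 58786, 208012, 742900, 2674440, 9694845, 35357670, 129644790
Sum = 14 + 42 + 132 + 429 + 1430 + 4862 + 16796 + 58786 + 208012 + 742900 + 2674440 + 9694845 + 35357670 + 129644790
= 178405148

178405148


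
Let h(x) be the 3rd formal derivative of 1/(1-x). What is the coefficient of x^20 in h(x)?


Differentiating 3 times: d^3/dx^3 [1/(1-x)] = 3!/(1-x)^4.
The expansion 1/(1-x)^4 = sum_{k>=0} C(k+3, 3) x^k, so the coefficient of x^n in 3!/(1-x)^4 is 3! * C(n+3, 3).
For n = 20: 6 * C(23, 3) = 6 * 1771 = 10626

10626


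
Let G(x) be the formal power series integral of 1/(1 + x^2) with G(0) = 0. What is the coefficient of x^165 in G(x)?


1/(1 + x^2) = sum_{j>=0} (-1)^j x^(2j). Integrating termwise with G(0) = 0:
G(x) = sum_{j>=0} (-1)^j x^(2j+1) / (2j+1) = arctan(x).
Only odd powers are nonzero. For x^165 write 165 = 2*82 + 1, giving
(-1)^82 / 165 = 1/165 = 1/165.

1/165


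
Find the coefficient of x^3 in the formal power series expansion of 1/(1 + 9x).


Write 1/(1 + c x) = 1/(1 - (-c) x) and apply the geometric-series identity
1/(1 - y) = sum_{k>=0} y^k to get 1/(1 + c x) = sum_{k>=0} (-c)^k x^k.
So the coefficient of x^k is (-c)^k = (-1)^k * c^k.
Here c = 9 and k = 3:
(-9)^3 = -1 * 729 = -729

-729


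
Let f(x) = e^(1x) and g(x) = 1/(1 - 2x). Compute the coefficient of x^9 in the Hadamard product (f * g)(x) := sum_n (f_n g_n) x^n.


Expanding: f_k = 1^k/k! (from e^(1x)) and g_k = 2^k (from 1/(1 - 2x)). So the Hadamard coefficient (f * g)_k = 1^k 2^k / k! = (2)^k / k!.
For k = 9: 2^9/9! = 512/362880 = 4/2835.

4/2835


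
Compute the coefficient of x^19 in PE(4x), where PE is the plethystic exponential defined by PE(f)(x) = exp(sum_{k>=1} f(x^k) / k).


With f(x) = 4x, the exponent is sum_{k>=1} 4 x^k / k = 4 * (-ln(1 - x)). Exponentiating:
PE(4x) = exp(-4 ln(1 - x)) = 1/(1 - x)^4.
By the negative binomial expansion, [x^n] 1/(1 - x)^4 = C(n + 3, 3).
For n = 19: C(22, 3) = 1540.

1540


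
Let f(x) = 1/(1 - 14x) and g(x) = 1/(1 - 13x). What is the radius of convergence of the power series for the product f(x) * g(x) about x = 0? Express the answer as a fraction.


The radius of 1/(1 - 14x) is 1/14 (nearest singularity at x = 1/14), and the radius of 1/(1 - 13x) is 1/13.
The product f(x)*g(x) = 1/((1 - 14x)(1 - 13x)) has singularities at both 1/14 and 1/13, so its radius of convergence is the distance to the nearest one:
min(1/14, 1/13) = 1/14.

1/14


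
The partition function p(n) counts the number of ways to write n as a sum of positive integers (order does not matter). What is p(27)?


Using the generating function prod_{k>=1} 1/(1-x^k), we compute p(27).
By dynamic programming over parts 1 through 27:
p(27) = 3010

3010


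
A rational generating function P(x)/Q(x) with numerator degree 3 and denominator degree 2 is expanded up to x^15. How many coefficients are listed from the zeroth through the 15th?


Expanding up to x^15 gives the coefficients for x^0, x^1, ..., x^15.
That is 15 + 1 = 16 coefficients in total.

16


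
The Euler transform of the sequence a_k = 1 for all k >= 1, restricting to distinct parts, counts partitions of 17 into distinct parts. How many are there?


Partitions of 17 into distinct parts can be computed via generating function.
Product (1+x)(1+x^2)(1+x^3)...
The coefficient of x^17 = 38

38


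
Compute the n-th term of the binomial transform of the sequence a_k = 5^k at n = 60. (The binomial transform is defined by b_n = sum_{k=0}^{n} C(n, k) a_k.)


With a_k = 5^k, b_n = sum_{k=0}^{n} C(n, k) 5^k = (1 + 5)^n by the binomial theorem.
For n = 60: (1 + 5)^60 = 6^60 = 48873677980689257489322752273774603865660850176.

48873677980689257489322752273774603865660850176


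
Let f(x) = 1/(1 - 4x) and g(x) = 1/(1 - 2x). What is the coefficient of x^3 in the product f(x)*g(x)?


The coefficient of x^n in f*g is the Cauchy product: sum_{k=0}^{n} a^k * b^(n-k).
With a=4, b=2, n=3:
sum_{k=0}^{3} 4^k * 2^(3-k)
= 120

120


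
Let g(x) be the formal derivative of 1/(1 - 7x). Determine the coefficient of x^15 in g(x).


Differentiate termwise: d/dx sum_{k>=0} 7^k x^k = sum_{k>=1} k 7^k x^(k-1) = sum_{j>=0} (j+1) 7^(j+1) x^j.
Equivalently, d/dx [1/(1 - 7x)] = 7/(1 - 7x)^2.
For j = 15: 16 * 7^16 = 16 * 33232930569601 = 531726889113616.

531726889113616


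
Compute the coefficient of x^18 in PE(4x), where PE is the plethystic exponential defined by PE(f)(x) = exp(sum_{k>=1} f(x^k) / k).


With f(x) = 4x, the exponent is sum_{k>=1} 4 x^k / k = 4 * (-ln(1 - x)). Exponentiating:
PE(4x) = exp(-4 ln(1 - x)) = 1/(1 - x)^4.
By the negative binomial expansion, [x^n] 1/(1 - x)^4 = C(n + 3, 3).
For n = 18: C(21, 3) = 1330.

1330


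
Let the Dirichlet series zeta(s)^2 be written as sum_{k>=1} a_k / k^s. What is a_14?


The Dirichlet convolution of the constant function 1 with itself gives (1 * 1)(k) = sum_{d | k} 1 = d(k), the number of positive divisors of k.
Since zeta(s) = sum_{k>=1} 1/k^s, we have zeta(s)^2 = sum_{k>=1} d(k)/k^s, so a_k = d(k).
For k = 14: the divisors are 1, 2, 7, 14.
Count = 4.

4


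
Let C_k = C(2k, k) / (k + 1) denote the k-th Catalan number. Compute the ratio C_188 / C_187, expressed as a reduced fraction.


Using C_k = (2k)! / (k! (k+1)!), the ratio C_{k+1}/C_k simplifies to
C_{k+1}/C_k = [(2k+2)! / ((k+1)! (k+2)!)] * [k! (k+1)! / (2k)!]
 = (2k+2)(2k+1) / ((k+1)(k+2)) = 2(2k+1) / (k+2).
For k = 187: 2(2*187 + 1) / (187 + 2) = 750/189 = 250/63.

250/63


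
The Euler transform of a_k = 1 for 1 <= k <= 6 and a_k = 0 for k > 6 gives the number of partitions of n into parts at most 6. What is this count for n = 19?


Partitions of 19 into parts at most 6:
Using generating function (1-x)^(-1)(1-x^2)^(-1)...(1-x^6)^(-1),
the coefficient of x^19 = 235

235


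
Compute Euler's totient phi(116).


phi(n) counts integers in [1, n] coprime to n. Using the multiplicative formula phi(n) = n * prod_{p | n} (1 - 1/p):
116 = 2^2 * 29, so
phi(116) = 116 * (1 - 1/2) * (1 - 1/29) = 56.

56


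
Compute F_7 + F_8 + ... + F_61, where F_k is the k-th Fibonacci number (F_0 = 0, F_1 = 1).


Use the identity sum_{k=0}^{N} F_k = F_{N+2} - 1 (which follows from F_{k+2} - F_{k+1} = F_k). Then
sum_{k=7}^{61} F_k = (F_{63} - 1) - (F_{8} - 1) = F_{63} - F_{8}.
Computing: F_{63} = 6557470319842, F_{8} = 21, so
Sum = 6557470319842 - 21 = 6557470319821.

6557470319821


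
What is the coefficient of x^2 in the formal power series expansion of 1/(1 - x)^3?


The negative binomial / multiset identity is
1/(1 - x)^r = sum_{k>=0} C(k + r - 1, r - 1) x^k.
Here r = 3 and k = 2, so the coefficient is
C(2 + 2, 2) = C(4, 2)
= 6

6


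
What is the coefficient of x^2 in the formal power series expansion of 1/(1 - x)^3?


The expansion 1/(1 - x)^r = sum_{k>=0} C(k + r - 1, r - 1) x^k follows from the multiset / negative-binomial theorem (or from repeated differentiation of the geometric series).
For r = 3 and k = 2:
C(4, 2) = 24 / (2 * 2) = 6.

6


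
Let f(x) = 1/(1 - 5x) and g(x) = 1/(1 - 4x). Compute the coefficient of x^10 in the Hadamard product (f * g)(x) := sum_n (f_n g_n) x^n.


f has coefficients f_k = 5^k and g has coefficients g_k = 4^k, so the Hadamard product has coefficient (f*g)_k = 5^k * 4^k = 20^k.
For k = 10: 20^10 = 10240000000000.

10240000000000


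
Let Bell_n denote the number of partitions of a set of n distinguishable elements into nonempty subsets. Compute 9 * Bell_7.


Bell_7 can be computed from the Bell triangle or from Dobinski's identity Bell_n = (1/e) * sum_{k>=0} k^n / k!.
Computing Bell_7 = 877.
Then 9 * 877 = 7893.

7893


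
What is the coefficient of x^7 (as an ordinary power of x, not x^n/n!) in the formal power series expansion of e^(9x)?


The exponential series is e^y = sum_{k>=0} y^k / k!. Substituting y = 9x gives
e^(9x) = sum_{k>=0} 9^k x^k / k!.
So the coefficient of x^n is a^n/n! with a = 9, n = 7:
9^7 / 7! = 4782969/5040 = 531441/560

531441/560


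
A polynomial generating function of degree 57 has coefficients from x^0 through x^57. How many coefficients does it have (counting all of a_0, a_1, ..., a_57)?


A polynomial of degree 57 takes the form a_0 + a_1 x + ... + a_57 x^57.
The number of coefficients is 57 + 1 = 58.

58


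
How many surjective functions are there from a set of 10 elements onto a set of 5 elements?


By inclusion-exclusion on which target elements are missed, the number of surjections from an n-set onto a k-set is
surj(n, k) = sum_{j=0}^{k} (-1)^j C(k, j) (k - j)^n.
Equivalently surj(n, k) = k! * S(n, k), where S(n, k) is the Stirling number of the second kind.
For n = 10, k = 5:
S(10, 5) = 42525, so
surj = 5! * 42525 = 120 * 42525 = 5103000.

5103000


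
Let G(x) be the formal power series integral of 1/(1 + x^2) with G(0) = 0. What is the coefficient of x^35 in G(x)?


1/(1 + x^2) = sum_{j>=0} (-1)^j x^(2j). Integrating termwise with G(0) = 0:
G(x) = sum_{j>=0} (-1)^j x^(2j+1) / (2j+1) = arctan(x).
Only odd powers are nonzero. For x^35 write 35 = 2*17 + 1, giving
(-1)^17 / 35 = -1/35 = -1/35.

-1/35
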